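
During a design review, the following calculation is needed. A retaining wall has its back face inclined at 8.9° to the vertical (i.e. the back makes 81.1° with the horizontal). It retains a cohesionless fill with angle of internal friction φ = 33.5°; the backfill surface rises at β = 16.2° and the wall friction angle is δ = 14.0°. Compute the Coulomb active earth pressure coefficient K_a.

K_a = sin²(α+φ) / [sin²α · sin(α−δ) · (1 + √{sin(φ+δ)sin(φ−β) / (sin(α−δ)sin(α+β))})²].
With α = 81.1°, φ = 33.5°, δ = 14.0°, β = 16.2°: K_a = 0.4142.

0.414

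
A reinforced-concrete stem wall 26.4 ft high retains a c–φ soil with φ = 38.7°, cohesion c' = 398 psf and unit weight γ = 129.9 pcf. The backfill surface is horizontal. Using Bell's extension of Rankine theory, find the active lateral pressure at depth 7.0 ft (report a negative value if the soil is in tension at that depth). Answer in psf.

-173 psf

K_a = (1 − sin φ)/(1 + sin φ) = 0.2306.
σ_a = K_a γ z − 2c√K_a = 0.2306×129.9×7.0 − 2×398×0.4802 = -172.6 psf.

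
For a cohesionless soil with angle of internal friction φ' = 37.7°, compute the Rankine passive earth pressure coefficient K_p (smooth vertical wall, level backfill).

4.15

K_p = (1 + sin φ)/(1 − sin φ) = tan²(45° + 37.7°/2) = 4.148.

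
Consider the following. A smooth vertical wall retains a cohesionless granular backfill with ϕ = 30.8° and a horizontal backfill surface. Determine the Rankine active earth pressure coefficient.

K_a = tan²(45° − φ/2) = tan²(29.60°) = 0.3227.

0.323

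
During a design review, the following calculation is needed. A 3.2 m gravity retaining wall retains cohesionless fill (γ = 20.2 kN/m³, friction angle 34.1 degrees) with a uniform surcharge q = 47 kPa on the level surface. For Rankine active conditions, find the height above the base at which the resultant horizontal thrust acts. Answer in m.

K_a = 0.2815.
Triangular part P₁ = ½K_aγH² = 29.12 at H/3 = 1.067 m; rectangular part P₂ = K_a q H = 42.34 at H/2 = 1.600 m.
ȳ = (P₁·1.067 + P₂·1.600)/(P₁+P₂) = 1.383 m.

1.38 m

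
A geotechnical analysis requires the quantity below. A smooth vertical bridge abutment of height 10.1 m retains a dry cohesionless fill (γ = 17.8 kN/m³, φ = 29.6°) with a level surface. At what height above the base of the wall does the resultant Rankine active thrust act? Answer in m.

3.37 m

K_a = 0.3387.
The pressure distribution is triangular, so the resultant acts at H/3 above the base = 10.1/3 = 3.367 m.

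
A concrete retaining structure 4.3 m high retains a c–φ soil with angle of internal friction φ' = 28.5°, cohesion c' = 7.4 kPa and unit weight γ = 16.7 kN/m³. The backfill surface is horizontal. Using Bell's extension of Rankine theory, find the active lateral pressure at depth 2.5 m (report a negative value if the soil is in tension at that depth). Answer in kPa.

K_a = (1 − sin φ)/(1 + sin φ) = 0.3540.
σ_a = K_a γ z − 2c√K_a = 0.3540×16.7×2.5 − 2×7.4×0.5949 = 5.972 kPa.

5.97 kPa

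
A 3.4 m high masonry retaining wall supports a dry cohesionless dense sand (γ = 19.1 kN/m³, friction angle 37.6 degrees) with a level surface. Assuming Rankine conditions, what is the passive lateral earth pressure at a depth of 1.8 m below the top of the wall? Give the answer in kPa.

K_p = (1 + sin φ)/(1 − sin φ) = 4.130.
σ_h = K_p γ z = 4.130 × 19.1 × 1.8 = 142.0 kPa.

142 kPa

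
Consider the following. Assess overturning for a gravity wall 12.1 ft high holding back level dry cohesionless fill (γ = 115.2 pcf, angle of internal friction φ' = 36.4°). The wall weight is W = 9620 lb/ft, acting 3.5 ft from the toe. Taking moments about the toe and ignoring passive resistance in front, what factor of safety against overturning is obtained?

K_a = tan²(45° − 36.4°/2) = 0.2552.
P_a = ½K_aγH² = 0.5×0.2552×115.2×12.1² = 2152 lb/ft, acting at H/3 = 4.033 ft above the base.
Overturning moment M_o = P_a × H/3 = 2152 × 4.033 = 8679.
Resisting moment M_r = W × 3.5 = 9620 × 3.5 = 33670.
FS_overturning = M_r/M_o = 33670/8679 = 3.879.

3.88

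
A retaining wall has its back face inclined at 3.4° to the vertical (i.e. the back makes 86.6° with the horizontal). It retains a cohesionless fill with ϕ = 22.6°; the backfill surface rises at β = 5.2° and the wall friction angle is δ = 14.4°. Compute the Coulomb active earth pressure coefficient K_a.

K_a = sin²(α+φ) / [sin²α · sin(α−δ) · (1 + √{sin(φ+δ)sin(φ−β) / (sin(α−δ)sin(α+β))})²].
With α = 86.6°, φ = 22.6°, δ = 14.4°, β = 5.2°: K_a = 0.4566.

0.457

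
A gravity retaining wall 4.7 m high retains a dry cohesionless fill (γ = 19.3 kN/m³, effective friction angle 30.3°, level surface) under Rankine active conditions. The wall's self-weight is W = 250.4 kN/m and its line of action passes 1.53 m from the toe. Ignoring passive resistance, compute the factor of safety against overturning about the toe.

3.48

K_a = tan²(45° − 30.3°/2) = 0.3293.
P_a = ½K_aγH² = 0.5×0.3293×19.3×4.7² = 70.20 kN/m, acting at H/3 = 1.567 m above the base.
Overturning moment M_o = P_a × H/3 = 70.20 × 1.567 = 110.0.
Resisting moment M_r = W × 1.53 = 250.4 × 1.53 = 383.1.
FS_overturning = M_r/M_o = 383.1/110.0 = 3.483.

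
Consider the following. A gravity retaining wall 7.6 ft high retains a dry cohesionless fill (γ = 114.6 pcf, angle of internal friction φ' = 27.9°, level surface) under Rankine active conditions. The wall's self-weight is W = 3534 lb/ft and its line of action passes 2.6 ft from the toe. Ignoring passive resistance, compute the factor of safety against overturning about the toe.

K_a = tan²(45° − 27.9°/2) = 0.3625.
P_a = ½K_aγH² = 0.5×0.3625×114.6×7.6² = 1200 lb/ft, acting at H/3 = 2.533 ft above the base.
Overturning moment M_o = P_a × H/3 = 1200 × 2.533 = 3039.
Resisting moment M_r = W × 2.6 = 3534 × 2.6 = 9188.
FS_overturning = M_r/M_o = 9188/3039 = 3.023.

3.02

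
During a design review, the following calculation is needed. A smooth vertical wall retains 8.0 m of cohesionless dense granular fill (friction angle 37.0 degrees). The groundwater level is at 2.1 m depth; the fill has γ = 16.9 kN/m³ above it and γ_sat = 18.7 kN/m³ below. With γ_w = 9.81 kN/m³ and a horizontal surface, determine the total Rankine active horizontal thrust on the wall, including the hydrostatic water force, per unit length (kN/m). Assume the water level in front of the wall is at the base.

K_a = tan²(45° − φ/2) = 0.2486.
γ' = 18.7 − 9.81 = 8.890 kN/m³. Depth below WT = 5.9 m.
σ'_h at WT = K_a γ d_w = 8.822 kPa; at base = 8.822 + K_a γ' × 5.9 = 21.86 kPa.
P₁ (0–2.1 m) = ½×8.822×2.1 = 9.263. P₂ (2.1–8.0 m) = ½(8.822+21.86)×5.9 = 90.51.
P_w = ½ γ_w h₂² = 0.5×9.81×5.9² = 170.7. Total = 9.263+90.51+170.7 = 270.5 kN/m.

271 kN/m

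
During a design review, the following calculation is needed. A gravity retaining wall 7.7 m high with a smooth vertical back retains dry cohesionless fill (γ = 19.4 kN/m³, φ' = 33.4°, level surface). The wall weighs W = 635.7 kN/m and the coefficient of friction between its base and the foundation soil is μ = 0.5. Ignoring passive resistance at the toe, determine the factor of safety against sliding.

1.91

K_a = tan²(45° − 33.4°/2) = 0.2899.
P_a = ½K_aγH² = 0.5×0.2899×19.4×7.7² = 166.7 kN/m, acting at H/3 = 2.567 m above the base.
FS_sliding = μW / P_a = 0.5×635.7 / 166.7 = 1.906.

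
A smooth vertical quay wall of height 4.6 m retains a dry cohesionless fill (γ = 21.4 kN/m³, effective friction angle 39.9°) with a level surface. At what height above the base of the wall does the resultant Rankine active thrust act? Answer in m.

1.53 m

K_a = 0.2184.
The pressure distribution is triangular, so the resultant acts at H/3 above the base = 4.6/3 = 1.533 m.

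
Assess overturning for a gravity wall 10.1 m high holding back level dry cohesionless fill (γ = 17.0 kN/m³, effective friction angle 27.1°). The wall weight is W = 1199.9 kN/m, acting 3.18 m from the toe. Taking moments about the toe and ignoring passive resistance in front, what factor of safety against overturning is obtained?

3.49

K_a = tan²(45° − 27.1°/2) = 0.3741.
P_a = ½K_aγH² = 0.5×0.3741×17.0×10.1² = 324.3 kN/m, acting at H/3 = 3.367 m above the base.
Overturning moment M_o = P_a × H/3 = 324.3 × 3.367 = 1092.
Resisting moment M_r = W × 3.18 = 1199.9 × 3.18 = 3816.
FS_overturning = M_r/M_o = 3816/1092 = 3.494.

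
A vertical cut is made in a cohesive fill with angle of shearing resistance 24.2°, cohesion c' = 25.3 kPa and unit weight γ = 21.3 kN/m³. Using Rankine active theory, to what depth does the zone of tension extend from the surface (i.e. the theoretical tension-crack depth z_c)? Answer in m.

3.67 m

K_a = tan²(45° − 24.2°/2) = 0.4185; √K_a = 0.6469.
The active pressure is zero where K_a γ z = 2c√K_a, so z_c = 2c/(γ√K_a) = 2×25.3/(21.3×0.6469) = 3.672 m.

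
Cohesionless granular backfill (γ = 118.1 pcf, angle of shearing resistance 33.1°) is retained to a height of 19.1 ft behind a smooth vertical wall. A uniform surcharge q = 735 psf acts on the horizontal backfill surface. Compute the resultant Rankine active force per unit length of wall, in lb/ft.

K_a = tan²(45° − φ/2) = 0.2936.
Soil triangle: ½ K_a γ H² = 0.5×0.2936×118.1×19.1² = 6324 lb/ft.
Surcharge rectangle: K_a q H = 0.2936×735×19.1 = 4121 lb/ft.
Total = 6324 + 4121 = 10450 lb/ft.

10400 lb/ft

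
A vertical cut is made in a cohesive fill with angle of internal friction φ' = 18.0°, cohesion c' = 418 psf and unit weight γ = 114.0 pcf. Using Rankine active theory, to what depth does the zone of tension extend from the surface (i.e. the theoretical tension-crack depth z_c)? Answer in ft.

K_a = tan²(45° − 18.0°/2) = 0.5279; √K_a = 0.7265.
The active pressure is zero where K_a γ z = 2c√K_a, so z_c = 2c/(γ√K_a) = 2×418/(114.0×0.7265) = 10.09 ft.

10.1 ft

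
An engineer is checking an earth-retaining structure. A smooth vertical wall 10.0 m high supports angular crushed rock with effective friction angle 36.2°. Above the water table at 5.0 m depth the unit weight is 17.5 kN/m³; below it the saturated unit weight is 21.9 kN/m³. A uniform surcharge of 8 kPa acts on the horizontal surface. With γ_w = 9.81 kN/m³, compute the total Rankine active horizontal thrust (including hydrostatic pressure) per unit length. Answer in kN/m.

351 kN/m

K_a = tan²(45° − φ/2) = 0.2574.
γ' = 21.9 − 9.81 = 12.09 kN/m³. h₂ = H − d_w = 5.0 m.
σ'_h: at surface K_a·q = 2.059; at WT K_a(q+γd_w) = 24.58; at base K_a(q+γd_w+γ'h₂) = 40.14 kPa.
P₁ = ½(2.059+24.58)×5.0 = 66.60; P₂ = ½(24.58+40.14)×5.0 = 161.8; P_w = ½γ_w h₂² = 122.6.
Total = 66.60+161.8+122.6 = 351.0 kN/m.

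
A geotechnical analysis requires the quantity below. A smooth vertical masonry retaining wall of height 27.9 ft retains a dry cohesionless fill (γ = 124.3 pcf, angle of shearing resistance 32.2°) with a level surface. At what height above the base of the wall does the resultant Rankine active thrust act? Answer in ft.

K_a = 0.3047.
The pressure distribution is triangular, so the resultant acts at H/3 above the base = 27.9/3 = 9.300 ft.

9.30 ft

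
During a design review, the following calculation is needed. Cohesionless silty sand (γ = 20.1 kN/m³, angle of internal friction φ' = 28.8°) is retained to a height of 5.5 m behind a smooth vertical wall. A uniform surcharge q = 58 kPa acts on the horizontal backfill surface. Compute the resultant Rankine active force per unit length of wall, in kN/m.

K_a = tan²(45° − φ/2) = 0.3498.
Soil triangle: ½ K_a γ H² = 0.5×0.3498×20.1×5.5² = 106.3 kN/m.
Surcharge rectangle: K_a q H = 0.3498×58×5.5 = 111.6 kN/m.
Total = 106.3 + 111.6 = 217.9 kN/m.

218 kN/m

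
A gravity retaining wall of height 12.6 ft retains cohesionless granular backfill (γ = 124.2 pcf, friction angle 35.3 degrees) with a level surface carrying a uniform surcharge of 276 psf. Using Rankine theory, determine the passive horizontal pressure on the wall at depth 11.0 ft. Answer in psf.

6140 psf

K_p = (1 + sin φ)/(1 − sin φ) = 3.738.
σ_v = γz + q = 124.2 × 11.0 + 276 = 1642 psf.
σ_h = K_p σ_v = 3.738 × 1642 = 6138 psf.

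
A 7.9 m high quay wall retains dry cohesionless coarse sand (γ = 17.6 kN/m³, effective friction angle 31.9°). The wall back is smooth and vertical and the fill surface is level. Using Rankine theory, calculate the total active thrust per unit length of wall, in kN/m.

K_a = tan²(45° − φ/2) = 0.3085.
P_a = ½ K_a γ H² = 0.5 × 0.3085 × 17.6 × 7.9² = 169.4 kN/m.

169 kN/m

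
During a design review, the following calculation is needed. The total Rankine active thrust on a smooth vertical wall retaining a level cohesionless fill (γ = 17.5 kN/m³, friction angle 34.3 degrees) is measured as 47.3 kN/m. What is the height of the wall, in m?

K_a = 0.2792. P_a = ½ K_a γ H² ⇒ H = √(2P_a/(K_a γ)).
H = √(2×47.3/(0.2792×17.5)) = 4.400 m.

4.40 m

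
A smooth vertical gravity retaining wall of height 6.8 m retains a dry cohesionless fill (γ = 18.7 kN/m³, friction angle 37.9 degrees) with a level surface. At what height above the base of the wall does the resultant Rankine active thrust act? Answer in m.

2.27 m

K_a = 0.2389.
The pressure distribution is triangular, so the resultant acts at H/3 above the base = 6.8/3 = 2.267 m.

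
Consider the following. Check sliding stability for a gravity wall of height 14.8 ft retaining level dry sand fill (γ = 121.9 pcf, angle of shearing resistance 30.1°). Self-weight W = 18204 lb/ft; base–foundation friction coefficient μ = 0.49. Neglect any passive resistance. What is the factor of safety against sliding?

2.01

K_a = tan²(45° − 30.1°/2) = 0.3320.
P_a = ½K_aγH² = 0.5×0.3320×121.9×14.8² = 4432 lb/ft, acting at H/3 = 4.933 ft above the base.
FS_sliding = μW / P_a = 0.49×18204 / 4432 = 2.013.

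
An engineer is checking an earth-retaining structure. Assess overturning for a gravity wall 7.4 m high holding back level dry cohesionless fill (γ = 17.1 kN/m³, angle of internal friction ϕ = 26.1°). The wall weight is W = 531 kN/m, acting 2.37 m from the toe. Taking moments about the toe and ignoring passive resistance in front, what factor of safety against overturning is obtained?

2.80

K_a = tan²(45° − 26.1°/2) = 0.3889.
P_a = ½K_aγH² = 0.5×0.3889×17.1×7.4² = 182.1 kN/m, acting at H/3 = 2.467 m above the base.
Overturning moment M_o = P_a × H/3 = 182.1 × 2.467 = 449.2.
Resisting moment M_r = W × 2.37 = 531 × 2.37 = 1258.
FS_overturning = M_r/M_o = 1258/449.2 = 2.802.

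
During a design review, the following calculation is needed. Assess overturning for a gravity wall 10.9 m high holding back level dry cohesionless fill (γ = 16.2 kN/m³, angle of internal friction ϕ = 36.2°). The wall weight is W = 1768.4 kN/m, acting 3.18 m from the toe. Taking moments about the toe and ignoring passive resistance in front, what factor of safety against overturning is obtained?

K_a = tan²(45° − 36.2°/2) = 0.2574.
P_a = ½K_aγH² = 0.5×0.2574×16.2×10.9² = 247.7 kN/m, acting at H/3 = 3.633 m above the base.
Overturning moment M_o = P_a × H/3 = 247.7 × 3.633 = 900.0.
Resisting moment M_r = W × 3.18 = 1768.4 × 3.18 = 5624.
FS_overturning = M_r/M_o = 5624/900.0 = 6.249.

6.25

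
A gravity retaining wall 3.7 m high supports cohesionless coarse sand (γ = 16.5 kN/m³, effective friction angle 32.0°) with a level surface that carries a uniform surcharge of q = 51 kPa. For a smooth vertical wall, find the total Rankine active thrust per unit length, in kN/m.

92.7 kN/m

K_a = tan²(45° − φ/2) = 0.3073.
Soil triangle: ½ K_a γ H² = 0.5×0.3073×16.5×3.7² = 34.70 kN/m.
Surcharge rectangle: K_a q H = 0.3073×51×3.7 = 57.98 kN/m.
Total = 34.70 + 57.98 = 92.68 kN/m.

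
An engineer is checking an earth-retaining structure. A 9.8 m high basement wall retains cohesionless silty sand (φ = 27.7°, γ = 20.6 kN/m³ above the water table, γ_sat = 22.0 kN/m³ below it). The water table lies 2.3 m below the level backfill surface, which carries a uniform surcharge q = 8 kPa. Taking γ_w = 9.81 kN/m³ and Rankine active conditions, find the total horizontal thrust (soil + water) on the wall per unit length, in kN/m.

580 kN/m

K_a = tan²(45° − φ/2) = 0.3653.
γ' = 22.0 − 9.81 = 12.19 kN/m³. h₂ = H − d_w = 7.5 m.
σ'_h: at surface K_a·q = 2.923; at WT K_a(q+γd_w) = 20.23; at base K_a(q+γd_w+γ'h₂) = 53.63 kPa.
P₁ = ½(2.923+20.23)×2.3 = 26.63; P₂ = ½(20.23+53.63)×7.5 = 277.0; P_w = ½γ_w h₂² = 275.9.
Total = 26.63+277.0+275.9 = 579.5 kN/m.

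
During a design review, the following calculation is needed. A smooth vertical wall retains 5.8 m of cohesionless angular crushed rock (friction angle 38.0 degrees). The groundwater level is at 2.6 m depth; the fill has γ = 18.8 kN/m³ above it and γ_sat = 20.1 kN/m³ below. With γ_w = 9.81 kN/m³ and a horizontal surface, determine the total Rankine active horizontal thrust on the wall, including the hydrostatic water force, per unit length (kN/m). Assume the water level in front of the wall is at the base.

115 kN/m

K_a = tan²(45° − φ/2) = 0.2379.
γ' = 20.1 − 9.81 = 10.29 kN/m³. Depth below WT = 3.2 m.
σ'_h at WT = K_a γ d_w = 11.63 kPa; at base = 11.63 + K_a γ' × 3.2 = 19.46 kPa.
P₁ (0–2.6 m) = ½×11.63×2.6 = 15.12. P₂ (2.6–5.8 m) = ½(11.63+19.46)×3.2 = 49.74.
P_w = ½ γ_w h₂² = 0.5×9.81×3.2² = 50.23. Total = 15.12+49.74+50.23 = 115.1 kN/m.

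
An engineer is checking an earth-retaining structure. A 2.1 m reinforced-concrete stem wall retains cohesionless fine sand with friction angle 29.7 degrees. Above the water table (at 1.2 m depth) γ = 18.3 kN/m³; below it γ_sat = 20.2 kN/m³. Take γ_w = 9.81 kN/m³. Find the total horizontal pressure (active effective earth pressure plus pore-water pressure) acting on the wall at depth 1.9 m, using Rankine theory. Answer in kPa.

K_a = (1 − sin φ)/(1 + sin φ) = 0.3374.
γ' = 20.2 − 9.81 = 10.39 kN/m³.
Effective vertical stress at 1.9 m: σ'_v = 18.3×1.2 + 10.39×0.700 = 29.23 kPa.
σ'_h = K_a σ'_v = 0.3374 × 29.23 = 9.863 kPa; u = γ_w × 0.700 = 6.867 kPa.
Total σ_h = 9.863 + 6.867 = 16.73 kPa.

16.7 kPa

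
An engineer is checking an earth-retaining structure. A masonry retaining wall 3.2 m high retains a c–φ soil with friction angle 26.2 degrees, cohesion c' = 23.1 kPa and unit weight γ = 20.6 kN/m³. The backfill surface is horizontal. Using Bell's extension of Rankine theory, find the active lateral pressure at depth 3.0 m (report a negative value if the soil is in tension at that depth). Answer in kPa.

-4.81 kPa

K_a = (1 − sin φ)/(1 + sin φ) = 0.3874.
σ_a = K_a γ z − 2c√K_a = 0.3874×20.6×3.0 − 2×23.1×0.6224 = -4.813 kPa.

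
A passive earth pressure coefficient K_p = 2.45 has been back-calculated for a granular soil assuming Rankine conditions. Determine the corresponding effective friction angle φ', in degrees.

24.9°

K_p = (1+sin φ)/(1−sin φ) ⇒ sin φ = (K_p − 1)/(K_p + 1) = 0.4203.
φ = arcsin(0.4203) = 24.85°.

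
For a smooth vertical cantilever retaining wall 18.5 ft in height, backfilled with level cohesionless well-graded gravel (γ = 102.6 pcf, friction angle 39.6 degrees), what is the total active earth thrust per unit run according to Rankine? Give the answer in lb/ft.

K_a = tan²(45° − φ/2) = 0.2214.
P_a = ½ K_a γ H² = 0.5 × 0.2214 × 102.6 × 18.5² = 3888 lb/ft.

3890 lb/ft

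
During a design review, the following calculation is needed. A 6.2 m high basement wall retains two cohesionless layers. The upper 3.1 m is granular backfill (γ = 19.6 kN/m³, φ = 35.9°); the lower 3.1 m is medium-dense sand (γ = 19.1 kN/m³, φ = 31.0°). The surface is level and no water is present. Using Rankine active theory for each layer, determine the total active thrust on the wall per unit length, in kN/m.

K_a1 = tan²(45°−35.9°/2) = 0.2607; K_a2 = tan²(45°−31.0°/2) = 0.3201.
Layer 1: σ at base = K_a1 γ₁ h₁ = 15.84 kPa; P₁ = ½×15.84×3.1 = 24.56.
Layer 2: σ_v at top = γ₁h₁ = 60.76; σ_h top = K_a2×60.76 = 19.45; σ_h base = K_a2×(60.76+19.1×3.1) = 38.40.
P₂ = ½(19.45+38.40)×3.1 = 89.67. Total P_a = 24.56+89.67 = 114.2 kN/m.

114 kN/m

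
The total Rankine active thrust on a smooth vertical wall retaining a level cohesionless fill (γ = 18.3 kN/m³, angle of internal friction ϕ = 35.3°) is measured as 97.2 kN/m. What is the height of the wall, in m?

6.30 m

K_a = 0.2675. P_a = ½ K_a γ H² ⇒ H = √(2P_a/(K_a γ)).
H = √(2×97.2/(0.2675×18.3)) = 6.301 m.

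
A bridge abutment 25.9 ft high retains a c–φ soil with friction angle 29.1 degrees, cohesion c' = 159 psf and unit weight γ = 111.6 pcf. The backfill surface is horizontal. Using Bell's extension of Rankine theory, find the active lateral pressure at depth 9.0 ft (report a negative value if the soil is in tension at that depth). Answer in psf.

160 psf

K_a = (1 − sin φ)/(1 + sin φ) = 0.3456.
σ_a = K_a γ z − 2c√K_a = 0.3456×111.6×9.0 − 2×159×0.5879 = 160.2 psf.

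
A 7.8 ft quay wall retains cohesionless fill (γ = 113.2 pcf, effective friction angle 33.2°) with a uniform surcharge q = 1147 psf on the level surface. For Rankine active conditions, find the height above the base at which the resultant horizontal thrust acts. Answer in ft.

K_a = 0.2924.
Triangular part P₁ = ½K_aγH² = 1007 at H/3 = 2.600 ft; rectangular part P₂ = K_a q H = 2616 at H/2 = 3.900 ft.
ȳ = (P₁·2.600 + P₂·3.900)/(P₁+P₂) = 3.539 ft.

3.54 ft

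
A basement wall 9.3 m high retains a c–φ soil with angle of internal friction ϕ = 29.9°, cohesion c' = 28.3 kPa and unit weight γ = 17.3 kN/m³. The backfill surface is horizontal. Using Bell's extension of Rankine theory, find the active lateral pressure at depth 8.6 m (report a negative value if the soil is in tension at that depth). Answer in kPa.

K_a = (1 − sin φ)/(1 + sin φ) = 0.3347.
σ_a = K_a γ z − 2c√K_a = 0.3347×17.3×8.6 − 2×28.3×0.5785 = 17.05 kPa.

17.0 kPa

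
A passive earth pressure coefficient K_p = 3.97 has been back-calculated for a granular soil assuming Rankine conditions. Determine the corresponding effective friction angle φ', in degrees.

36.7°

K_p = (1+sin φ)/(1−sin φ) ⇒ sin φ = (K_p − 1)/(K_p + 1) = 0.5976.
φ = arcsin(0.5976) = 36.70°.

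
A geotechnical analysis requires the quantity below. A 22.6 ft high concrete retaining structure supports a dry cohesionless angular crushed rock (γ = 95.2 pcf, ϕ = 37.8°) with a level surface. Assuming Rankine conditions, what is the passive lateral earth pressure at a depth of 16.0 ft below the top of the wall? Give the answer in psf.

K_p = (1 + sin φ)/(1 − sin φ) = 4.167.
σ_h = K_p γ z = 4.167 × 95.2 × 16.0 = 6347 psf.

6350 psf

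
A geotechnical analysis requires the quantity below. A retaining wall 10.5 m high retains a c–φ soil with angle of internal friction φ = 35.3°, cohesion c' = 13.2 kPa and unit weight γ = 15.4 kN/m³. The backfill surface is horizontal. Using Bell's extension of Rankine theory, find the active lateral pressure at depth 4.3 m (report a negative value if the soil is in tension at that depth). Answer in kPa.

4.06 kPa

K_a = (1 − sin φ)/(1 + sin φ) = 0.2675.
σ_a = K_a γ z − 2c√K_a = 0.2675×15.4×4.3 − 2×13.2×0.5172 = 4.061 kPa.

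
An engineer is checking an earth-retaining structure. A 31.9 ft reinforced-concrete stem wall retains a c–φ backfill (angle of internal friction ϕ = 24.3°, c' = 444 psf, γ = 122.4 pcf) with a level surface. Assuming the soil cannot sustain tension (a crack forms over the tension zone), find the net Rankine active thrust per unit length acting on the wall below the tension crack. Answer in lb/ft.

K_a = 0.4169; √K_a = 0.6457.
Tension-crack depth z_c = 2c/(γ√K_a) = 2×444/(122.4×0.6457) = 11.24 ft.
σ_a at base = K_a γ H − 2c√K_a = 0.4169×122.4×31.9 − 2×444×0.6457 = 1055 psf.
P_a = ½ × 1055 × (H − z_c) = 0.5×1055×20.66 = 10900 lb/ft.

10900 lb/ft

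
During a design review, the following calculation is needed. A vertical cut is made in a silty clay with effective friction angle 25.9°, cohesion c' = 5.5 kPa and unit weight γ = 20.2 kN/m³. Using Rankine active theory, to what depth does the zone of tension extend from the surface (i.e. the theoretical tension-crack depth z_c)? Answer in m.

0.870 m

K_a = tan²(45° − 25.9°/2) = 0.3920; √K_a = 0.6261.
The active pressure is zero where K_a γ z = 2c√K_a, so z_c = 2c/(γ√K_a) = 2×5.5/(20.2×0.6261) = 0.8698 m.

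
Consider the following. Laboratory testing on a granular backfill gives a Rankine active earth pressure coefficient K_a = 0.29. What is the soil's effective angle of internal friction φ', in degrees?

K_a = tan²(45° − φ/2) ⇒ 45° − φ/2 = arctan(√0.29) = 28.30°.
φ = 2(45° − 28.30°) = 33.39°.

33.4°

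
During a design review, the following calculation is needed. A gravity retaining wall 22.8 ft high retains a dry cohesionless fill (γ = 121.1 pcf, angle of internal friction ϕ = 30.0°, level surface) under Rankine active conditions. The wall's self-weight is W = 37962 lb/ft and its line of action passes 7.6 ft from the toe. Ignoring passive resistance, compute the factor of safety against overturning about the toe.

3.62

K_a = tan²(45° − 30.0°/2) = 0.3333.
P_a = ½K_aγH² = 0.5×0.3333×121.1×22.8² = 10490 lb/ft, acting at H/3 = 7.600 ft above the base.
Overturning moment M_o = P_a × H/3 = 10490 × 7.600 = 79740.
Resisting moment M_r = W × 7.6 = 37962 × 7.6 = 288500.
FS_overturning = M_r/M_o = 288500/79740 = 3.618.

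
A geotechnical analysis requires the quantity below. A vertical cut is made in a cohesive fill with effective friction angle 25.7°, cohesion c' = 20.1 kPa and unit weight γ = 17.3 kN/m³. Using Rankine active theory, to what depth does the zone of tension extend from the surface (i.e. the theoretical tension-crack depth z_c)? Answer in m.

K_a = tan²(45° − 25.7°/2) = 0.3950; √K_a = 0.6285.
The active pressure is zero where K_a γ z = 2c√K_a, so z_c = 2c/(γ√K_a) = 2×20.1/(17.3×0.6285) = 3.697 m.

3.70 m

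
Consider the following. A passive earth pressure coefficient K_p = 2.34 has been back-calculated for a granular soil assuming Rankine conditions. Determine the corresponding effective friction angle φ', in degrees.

23.7°

K_p = (1+sin φ)/(1−sin φ) ⇒ sin φ = (K_p − 1)/(K_p + 1) = 0.4012.
φ = arcsin(0.4012) = 23.65°.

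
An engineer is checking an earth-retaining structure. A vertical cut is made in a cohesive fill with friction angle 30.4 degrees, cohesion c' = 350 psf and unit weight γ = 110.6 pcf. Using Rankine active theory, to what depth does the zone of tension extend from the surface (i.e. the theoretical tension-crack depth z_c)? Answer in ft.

11.1 ft

K_a = tan²(45° − 30.4°/2) = 0.3280; √K_a = 0.5727.
The active pressure is zero where K_a γ z = 2c√K_a, so z_c = 2c/(γ√K_a) = 2×350/(110.6×0.5727) = 11.05 ft.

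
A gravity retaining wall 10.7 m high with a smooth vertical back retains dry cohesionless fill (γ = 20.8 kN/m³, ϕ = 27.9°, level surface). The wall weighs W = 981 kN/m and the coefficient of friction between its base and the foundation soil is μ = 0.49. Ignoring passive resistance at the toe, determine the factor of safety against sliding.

K_a = tan²(45° − 27.9°/2) = 0.3625.
P_a = ½K_aγH² = 0.5×0.3625×20.8×10.7² = 431.6 kN/m, acting at H/3 = 3.567 m above the base.
FS_sliding = μW / P_a = 0.49×981 / 431.6 = 1.114.

1.11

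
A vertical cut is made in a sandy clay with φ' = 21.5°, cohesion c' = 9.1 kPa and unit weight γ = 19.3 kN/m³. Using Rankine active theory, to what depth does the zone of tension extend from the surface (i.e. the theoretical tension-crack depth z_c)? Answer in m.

K_a = tan²(45° − 21.5°/2) = 0.4636; √K_a = 0.6809.
The active pressure is zero where K_a γ z = 2c√K_a, so z_c = 2c/(γ√K_a) = 2×9.1/(19.3×0.6809) = 1.385 m.

1.38 m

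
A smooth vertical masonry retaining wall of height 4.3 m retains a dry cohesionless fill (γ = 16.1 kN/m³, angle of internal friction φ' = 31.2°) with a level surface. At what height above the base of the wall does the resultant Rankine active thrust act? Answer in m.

1.43 m

K_a = 0.3175.
The pressure distribution is triangular, so the resultant acts at H/3 above the base = 4.3/3 = 1.433 m.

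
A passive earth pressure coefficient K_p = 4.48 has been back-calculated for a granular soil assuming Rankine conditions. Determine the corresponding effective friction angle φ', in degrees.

39.4°

K_p = (1+sin φ)/(1−sin φ) ⇒ sin φ = (K_p − 1)/(K_p + 1) = 0.6350.
φ = arcsin(0.6350) = 39.42°.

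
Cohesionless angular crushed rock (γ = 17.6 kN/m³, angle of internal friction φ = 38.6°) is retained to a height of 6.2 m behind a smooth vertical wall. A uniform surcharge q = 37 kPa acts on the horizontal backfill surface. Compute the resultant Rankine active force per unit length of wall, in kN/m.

131 kN/m

K_a = tan²(45° − φ/2) = 0.2316.
Soil triangle: ½ K_a γ H² = 0.5×0.2316×17.6×6.2² = 78.35 kN/m.
Surcharge rectangle: K_a q H = 0.2316×37×6.2 = 53.13 kN/m.
Total = 78.35 + 53.13 = 131.5 kN/m.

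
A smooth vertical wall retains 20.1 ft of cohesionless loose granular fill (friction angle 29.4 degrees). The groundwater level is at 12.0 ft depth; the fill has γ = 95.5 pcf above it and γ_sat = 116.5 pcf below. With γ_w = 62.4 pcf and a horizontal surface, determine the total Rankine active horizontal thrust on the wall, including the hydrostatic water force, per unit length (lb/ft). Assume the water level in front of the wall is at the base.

8170 lb/ft

K_a = tan²(45° − φ/2) = 0.3415.
γ' = 116.5 − 62.4 = 54.10 pcf. Depth below WT = 8.1 ft.
σ'_h at WT = K_a γ d_w = 391.3 psf; at base = 391.3 + K_a γ' × 8.1 = 541.0 psf.
P₁ (0–12.0 ft) = ½×391.3×12.0 = 2348. P₂ (12.0–20.1 ft) = ½(391.3+541.0)×8.1 = 3776.
P_w = ½ γ_w h₂² = 0.5×62.4×8.1² = 2047. Total = 2348+3776+2047 = 8171 lb/ft.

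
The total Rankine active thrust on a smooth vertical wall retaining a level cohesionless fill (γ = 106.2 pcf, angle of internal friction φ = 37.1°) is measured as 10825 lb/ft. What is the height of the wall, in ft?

K_a = 0.2475. P_a = ½ K_a γ H² ⇒ H = √(2P_a/(K_a γ)).
H = √(2×10825/(0.2475×106.2)) = 28.70 ft.

28.7 ft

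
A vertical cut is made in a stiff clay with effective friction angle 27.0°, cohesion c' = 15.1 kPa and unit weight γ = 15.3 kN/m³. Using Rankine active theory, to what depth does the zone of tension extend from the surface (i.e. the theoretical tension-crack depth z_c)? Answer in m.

3.22 m

K_a = tan²(45° − 27.0°/2) = 0.3755; √K_a = 0.6128.
The active pressure is zero where K_a γ z = 2c√K_a, so z_c = 2c/(γ√K_a) = 2×15.1/(15.3×0.6128) = 3.221 m.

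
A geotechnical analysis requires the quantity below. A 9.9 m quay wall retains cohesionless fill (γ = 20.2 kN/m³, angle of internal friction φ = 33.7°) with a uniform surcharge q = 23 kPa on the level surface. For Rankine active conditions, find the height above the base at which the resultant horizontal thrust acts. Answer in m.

K_a = 0.2863.
Triangular part P₁ = ½K_aγH² = 283.4 at H/3 = 3.300 m; rectangular part P₂ = K_a q H = 65.19 at H/2 = 4.950 m.
ȳ = (P₁·3.300 + P₂·4.950)/(P₁+P₂) = 3.609 m.

3.61 m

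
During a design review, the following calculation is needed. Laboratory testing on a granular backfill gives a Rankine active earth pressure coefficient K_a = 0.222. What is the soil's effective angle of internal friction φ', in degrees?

39.5°

K_a = tan²(45° − φ/2) ⇒ 45° − φ/2 = arctan(√0.222) = 25.23°.
φ = 2(45° − 25.23°) = 39.54°.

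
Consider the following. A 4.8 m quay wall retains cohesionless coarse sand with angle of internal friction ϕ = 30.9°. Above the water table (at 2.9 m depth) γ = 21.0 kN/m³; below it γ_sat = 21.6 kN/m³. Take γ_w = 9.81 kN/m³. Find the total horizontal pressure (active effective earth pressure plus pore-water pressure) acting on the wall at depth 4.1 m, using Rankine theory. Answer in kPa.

35.9 kPa

K_a = (1 − sin φ)/(1 + sin φ) = 0.3214.
γ' = 21.6 − 9.81 = 11.79 kN/m³.
Effective vertical stress at 4.1 m: σ'_v = 21.0×2.9 + 11.79×1.20 = 75.05 kPa.
σ'_h = K_a σ'_v = 0.3214 × 75.05 = 24.12 kPa; u = γ_w × 1.20 = 11.77 kPa.
Total σ_h = 24.12 + 11.77 = 35.89 kPa.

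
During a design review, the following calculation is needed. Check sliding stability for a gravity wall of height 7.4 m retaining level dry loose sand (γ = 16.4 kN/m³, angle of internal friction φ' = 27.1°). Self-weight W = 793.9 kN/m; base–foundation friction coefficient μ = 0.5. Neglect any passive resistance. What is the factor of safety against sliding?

2.36

K_a = tan²(45° − 27.1°/2) = 0.3741.
P_a = ½K_aγH² = 0.5×0.3741×16.4×7.4² = 168.0 kN/m, acting at H/3 = 2.467 m above the base.
FS_sliding = μW / P_a = 0.5×793.9 / 168.0 = 2.363.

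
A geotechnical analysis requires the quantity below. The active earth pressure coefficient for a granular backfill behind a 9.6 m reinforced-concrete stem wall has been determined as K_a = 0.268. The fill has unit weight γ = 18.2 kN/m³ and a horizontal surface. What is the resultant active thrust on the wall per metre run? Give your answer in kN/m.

225 kN/m

P = ½ K_a γ H² = 0.5 × 0.268 × 18.2 × 9.6² = 224.8 kN/m.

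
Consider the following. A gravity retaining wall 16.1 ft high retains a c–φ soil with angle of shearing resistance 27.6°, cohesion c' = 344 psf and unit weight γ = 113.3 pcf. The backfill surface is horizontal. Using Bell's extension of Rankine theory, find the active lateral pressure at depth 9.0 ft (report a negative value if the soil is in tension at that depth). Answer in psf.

-42.7 psf

K_a = (1 − sin φ)/(1 + sin φ) = 0.3668.
σ_a = K_a γ z − 2c√K_a = 0.3668×113.3×9.0 − 2×344×0.6056 = -42.66 psf.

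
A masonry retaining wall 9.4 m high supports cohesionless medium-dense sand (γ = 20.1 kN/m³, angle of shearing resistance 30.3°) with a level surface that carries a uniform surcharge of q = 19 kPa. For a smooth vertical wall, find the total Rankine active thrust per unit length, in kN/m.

351 kN/m

K_a = tan²(45° − φ/2) = 0.3293.
Soil triangle: ½ K_a γ H² = 0.5×0.3293×20.1×9.4² = 292.4 kN/m.
Surcharge rectangle: K_a q H = 0.3293×19×9.4 = 58.82 kN/m.
Total = 292.4 + 58.82 = 351.3 kN/m.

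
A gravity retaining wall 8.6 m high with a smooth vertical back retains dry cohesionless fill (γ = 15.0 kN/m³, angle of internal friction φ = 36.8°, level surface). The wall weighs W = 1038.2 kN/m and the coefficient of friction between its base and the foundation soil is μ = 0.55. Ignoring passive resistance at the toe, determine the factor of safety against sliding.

K_a = tan²(45° − 36.8°/2) = 0.2508.
P_a = ½K_aγH² = 0.5×0.2508×15.0×8.6² = 139.1 kN/m, acting at H/3 = 2.867 m above the base.
FS_sliding = μW / P_a = 0.55×1038.2 / 139.1 = 4.105.

4.11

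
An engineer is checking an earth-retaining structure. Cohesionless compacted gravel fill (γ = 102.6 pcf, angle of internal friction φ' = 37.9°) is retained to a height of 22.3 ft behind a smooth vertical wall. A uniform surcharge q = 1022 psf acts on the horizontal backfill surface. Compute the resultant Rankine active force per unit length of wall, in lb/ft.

11500 lb/ft

K_a = tan²(45° − φ/2) = 0.2389.
Soil triangle: ½ K_a γ H² = 0.5×0.2389×102.6×22.3² = 6096 lb/ft.
Surcharge rectangle: K_a q H = 0.2389×1022×22.3 = 5446 lb/ft.
Total = 6096 + 5446 = 11540 lb/ft.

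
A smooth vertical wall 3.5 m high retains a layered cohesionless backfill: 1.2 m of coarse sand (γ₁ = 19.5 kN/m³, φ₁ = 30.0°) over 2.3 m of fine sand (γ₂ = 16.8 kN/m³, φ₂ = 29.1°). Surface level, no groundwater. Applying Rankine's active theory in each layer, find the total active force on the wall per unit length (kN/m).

K_a1 = tan²(45°−30.0°/2) = 0.3333; K_a2 = tan²(45°−29.1°/2) = 0.3456.
Layer 1: σ at base = K_a1 γ₁ h₁ = 7.800 kPa; P₁ = ½×7.800×1.2 = 4.680.
Layer 2: σ_v at top = γ₁h₁ = 23.40; σ_h top = K_a2×23.40 = 8.087; σ_h base = K_a2×(23.40+16.8×2.3) = 21.44.
P₂ = ½(8.087+21.44)×2.3 = 33.96. Total P_a = 4.680+33.96 = 38.64 kN/m.

38.6 kN/m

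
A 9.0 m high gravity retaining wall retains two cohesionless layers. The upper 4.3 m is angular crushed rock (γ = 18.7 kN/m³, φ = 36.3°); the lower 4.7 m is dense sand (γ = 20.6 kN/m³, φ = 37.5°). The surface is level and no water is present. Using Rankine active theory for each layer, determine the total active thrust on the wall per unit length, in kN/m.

K_a1 = tan²(45°−36.3°/2) = 0.2563; K_a2 = tan²(45°−37.5°/2) = 0.2432.
Layer 1: σ at base = K_a1 γ₁ h₁ = 20.61 kPa; P₁ = ½×20.61×4.3 = 44.30.
Layer 2: σ_v at top = γ₁h₁ = 80.41; σ_h top = K_a2×80.41 = 19.56; σ_h base = K_a2×(80.41+20.6×4.7) = 43.10.
P₂ = ½(19.56+43.10)×4.7 = 147.2. Total P_a = 44.30+147.2 = 191.5 kN/m.

192 kN/m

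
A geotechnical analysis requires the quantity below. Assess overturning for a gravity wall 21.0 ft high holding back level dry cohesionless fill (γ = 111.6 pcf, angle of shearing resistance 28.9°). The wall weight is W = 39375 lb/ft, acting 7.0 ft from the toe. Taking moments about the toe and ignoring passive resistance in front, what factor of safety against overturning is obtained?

K_a = tan²(45° − 28.9°/2) = 0.3484.
P_a = ½K_aγH² = 0.5×0.3484×111.6×21.0² = 8572 lb/ft, acting at H/3 = 7.000 ft above the base.
Overturning moment M_o = P_a × H/3 = 8572 × 7.000 = 60010.
Resisting moment M_r = W × 7.0 = 39375 × 7.0 = 275600.
FS_overturning = M_r/M_o = 275600/60010 = 4.593.

4.59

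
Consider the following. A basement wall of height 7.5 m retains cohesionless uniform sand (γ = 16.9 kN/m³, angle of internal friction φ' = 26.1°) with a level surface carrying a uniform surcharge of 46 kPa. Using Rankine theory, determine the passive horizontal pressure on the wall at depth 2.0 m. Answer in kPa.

K_p = (1 + sin φ)/(1 − sin φ) = 2.571.
σ_v = γz + q = 16.9 × 2.0 + 46 = 79.80 kPa.
σ_h = K_p σ_v = 2.571 × 79.80 = 205.2 kPa.

205 kPa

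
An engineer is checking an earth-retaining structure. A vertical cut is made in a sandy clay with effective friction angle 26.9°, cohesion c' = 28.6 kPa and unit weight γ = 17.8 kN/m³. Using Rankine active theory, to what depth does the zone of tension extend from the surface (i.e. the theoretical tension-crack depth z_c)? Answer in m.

5.23 m

K_a = tan²(45° − 26.9°/2) = 0.3770; √K_a = 0.6140.
The active pressure is zero where K_a γ z = 2c√K_a, so z_c = 2c/(γ√K_a) = 2×28.6/(17.8×0.6140) = 5.234 m.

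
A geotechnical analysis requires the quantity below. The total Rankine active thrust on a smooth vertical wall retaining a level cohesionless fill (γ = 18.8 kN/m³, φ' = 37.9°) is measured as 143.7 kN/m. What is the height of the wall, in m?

K_a = 0.2389. P_a = ½ K_a γ H² ⇒ H = √(2P_a/(K_a γ)).
H = √(2×143.7/(0.2389×18.8)) = 7.999 m.

8.00 m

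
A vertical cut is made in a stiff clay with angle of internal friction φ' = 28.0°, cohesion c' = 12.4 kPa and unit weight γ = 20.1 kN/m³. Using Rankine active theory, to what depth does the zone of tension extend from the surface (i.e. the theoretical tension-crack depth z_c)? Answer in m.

K_a = tan²(45° − 28.0°/2) = 0.3610; √K_a = 0.6009.
The active pressure is zero where K_a γ z = 2c√K_a, so z_c = 2c/(γ√K_a) = 2×12.4/(20.1×0.6009) = 2.053 m.

2.05 m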